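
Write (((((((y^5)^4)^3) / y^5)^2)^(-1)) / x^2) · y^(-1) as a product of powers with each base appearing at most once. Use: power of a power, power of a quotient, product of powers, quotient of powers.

x^(-2)y^(-111)

(((((((y^5)^4)^3) / y^5)^2)^(-1)) / x^2) · y^(-1)
= ((((((y^5)^4)^3) / y^5)^(-2)) / x^2) · y^(-1)    [power of a power]
= ((((((y^5)^4)^3)^(-2)) / ((y^5)^(-2))) / x^2) · y^(-1)    [power of a quotient]
= (((((y^5)^4)^(-6)) / ((y^5)^(-2))) / x^2) · y^(-1)    [power of a power]
= ((((y^5)^(-24)) / ((y^5)^(-2))) / x^2) · y^(-1)    [power of a power]
= ((y^(-120) / ((y^5)^(-2))) / x^2) · y^(-1)    [power of a power]
= ((y^(-120) / y^(-10)) / x^2) · y^(-1)    [power of a power]
= (y^(-110) / x^2) · y^(-1)    [quotient of powers]
= x^(-2)y^(-111)    [quotient of powers; product of powers]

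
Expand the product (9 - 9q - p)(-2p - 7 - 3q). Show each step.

(9 - 9q - p)(-2p - 7 - 3q)
= -18p - 63 - 27q + 18pq + 63q + 27q^2 + 2p^2 + 7p + 3pq    [distributive law]
= -11p - 63 + 36q + 21pq + 27q^2 + 2p^2    [combine like terms]

-11p - 63 + 36q + 21pq + 27q^2 + 2p^2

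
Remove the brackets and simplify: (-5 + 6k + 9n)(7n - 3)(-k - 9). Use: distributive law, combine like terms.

(-5 + 6k + 9n)(7n - 3)(-k - 9)
= (-35n + 15 + 42kn - 18k + 63n^2 - 27n)(-k - 9)    [distributive law]
= (-62n + 15 + 42kn - 18k + 63n^2)(-k - 9)    [combine like terms]
= 62kn + 558n - 15k - 135 - 42k^2n - 378kn + 18k^2 + 162k - 63kn^2 - 567n^2    [distributive law]
= -316kn + 558n + 147k - 135 - 42k^2n + 18k^2 - 63kn^2 - 567n^2    [combine like terms]

-316kn + 558n + 147k - 135 - 42k^2n + 18k^2 - 63kn^2 - 567n^2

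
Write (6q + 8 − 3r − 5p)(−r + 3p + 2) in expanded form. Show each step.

(6q + 8 − 3r − 5p)(−r + 3p + 2)
= −6qr + 18pq + 12q − 8r + 24p + 16 + 3r^2 − 9pr − 6r + 5pr − 15p^2 − 10p    [distributive law]
= −6qr + 18pq + 12q − 14r + 14p + 16 + 3r^2 − 4pr − 15p^2    [combine like terms]

−6qr + 18pq + 12q − 14r + 14p + 16 + 3r^2 − 4pr − 15p^2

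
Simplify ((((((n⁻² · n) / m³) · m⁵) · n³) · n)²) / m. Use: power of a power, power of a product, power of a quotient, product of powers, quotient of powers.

m³n⁶

((((((n⁻² · n) / m³) · m⁵) · n³) · n)²) / m
= ((((((n⁻² · n) / m³) · m⁵) · n³)²) · (n²)) / m    [power of a product]
= ((((((n⁻² · n) / m³) · m⁵)²) · ((n³)²)) · (n²)) / m    [power of a product]
= ((((((n⁻² · n) / m³)²) · ((m⁵)²)) · ((n³)²)) · (n²)) / m    [power of a product]
= ((((((n⁻² · n)²) / ((m³)²)) · ((m⁵)²)) · ((n³)²)) · (n²)) / m    [power of a quotient]
= (((((((n⁻²)²) · (n²)) / ((m³)²)) · ((m⁵)²)) · ((n³)²)) · (n²)) / m    [power of a product]
= (((((n⁻⁴ · (n²)) / ((m³)²)) · ((m⁵)²)) · ((n³)²)) · (n²)) / m    [power of a power]
= ((((n⁻² / ((m³)²)) · ((m⁵)²)) · ((n³)²)) · (n²)) / m    [product of powers]
= ((((n⁻² / m⁶) · ((m⁵)²)) · ((n³)²)) · (n²)) / m    [power of a power]
= ((((n⁻² / m⁶) · m¹⁰) · ((n³)²)) · (n²)) / m    [power of a power]
= ((((n⁻² / m⁶) · m¹⁰) · n⁶) · (n²)) / m    [power of a power]
= m³n⁶    [quotient of powers; product of powers]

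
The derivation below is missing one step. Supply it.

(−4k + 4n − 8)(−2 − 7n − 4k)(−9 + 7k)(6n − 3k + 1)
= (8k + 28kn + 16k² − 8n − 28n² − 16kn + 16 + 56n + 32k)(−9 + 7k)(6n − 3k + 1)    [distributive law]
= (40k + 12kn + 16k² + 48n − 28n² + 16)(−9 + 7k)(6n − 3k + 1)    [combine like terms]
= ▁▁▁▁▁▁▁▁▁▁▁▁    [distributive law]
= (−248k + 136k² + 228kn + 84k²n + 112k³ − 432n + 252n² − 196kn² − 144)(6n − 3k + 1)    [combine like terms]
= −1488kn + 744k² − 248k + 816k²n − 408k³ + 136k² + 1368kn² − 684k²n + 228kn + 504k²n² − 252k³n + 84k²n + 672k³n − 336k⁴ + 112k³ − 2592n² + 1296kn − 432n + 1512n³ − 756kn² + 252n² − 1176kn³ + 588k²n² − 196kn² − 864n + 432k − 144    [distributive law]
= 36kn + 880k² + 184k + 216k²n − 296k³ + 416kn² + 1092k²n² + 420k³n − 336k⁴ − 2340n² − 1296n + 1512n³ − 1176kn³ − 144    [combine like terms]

Applying distributive law to the line above:

(−360k + 280k² − 108kn + 84k²n − 144k² + 112k³ − 432n + 336kn + 252n² − 196kn² − 144 + 112k)(6n − 3k + 1)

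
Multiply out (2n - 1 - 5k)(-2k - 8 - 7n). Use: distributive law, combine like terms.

(2n - 1 - 5k)(-2k - 8 - 7n)
= -4kn - 16n - 14n² + 2k + 8 + 7n + 10k² + 40k + 35kn    [distributive law]
= 31kn - 9n - 14n² + 42k + 8 + 10k²    [combine like terms]

31kn - 9n - 14n² + 42k + 8 + 10k²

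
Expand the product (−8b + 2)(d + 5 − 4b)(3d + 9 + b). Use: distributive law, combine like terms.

(−8b + 2)(d + 5 − 4b)(3d + 9 + b)
= (−8bd − 40b + 32b^2 + 2d + 10 − 8b)(3d + 9 + b)    [distributive law]
= (−8bd − 48b + 32b^2 + 2d + 10)(3d + 9 + b)    [combine like terms]
= −24bd^2 − 72bd − 8b^2d − 144bd − 432b − 48b^2 + 96b^2d + 288b^2 + 32b^3 + 6d^2 + 18d + 2bd + 30d + 90 + 10b    [distributive law]
= −24bd^2 − 214bd + 88b^2d − 422b + 240b^2 + 32b^3 + 6d^2 + 48d + 90    [combine like terms]

−24bd^2 − 214bd + 88b^2d − 422b + 240b^2 + 32b^3 + 6d^2 + 48d + 90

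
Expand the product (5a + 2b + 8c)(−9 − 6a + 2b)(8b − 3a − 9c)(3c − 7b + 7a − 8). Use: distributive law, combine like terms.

−4851abc + 1358ab^2 − 1215a^2b + 2448ab + 1440a^2c + 225a^3 − 1080a^2 + 2943ac^2 − 4968ac − 6498a^2bc + 1442a^2b^2 − 2268a^3b + 3168a^3c + 630a^4 + 4266a^2c^2 + 3458ab^2c + 420ab^3 − 5274abc^2 + 1730b^2c + 752b^3 + 1152b^2 − 4626bc^2 + 3312bc − 548b^3c − 224b^4 + 1284b^2c^2 + 1944c^3 − 5184c^2 + 1296ac^3 − 432bc^3

(5a + 2b + 8c)(−9 − 6a + 2b)(8b − 3a − 9c)(3c − 7b + 7a − 8)
= (−45a − 30a^2 + 10ab − 18b − 12ab + 4b^2 − 72c − 48ac + 16bc)(8b − 3a − 9c)(3c − 7b + 7a − 8)    [distributive law]
= (−45a − 30a^2 − 2ab − 18b + 4b^2 − 72c − 48ac + 16bc)(8b − 3a − 9c)(3c − 7b + 7a − 8)    [combine like terms]
= (−360ab + 135a^2 + 405ac − 240a^2b + 90a^3 + 270a^2c − 16ab^2 + 6a^2b + 18abc − 144b^2 + 54ab + 162bc + 32b^3 − 12ab^2 − 36b^2c − 576bc + 216ac + 648c^2 − 384abc + 144a^2c + 432ac^2 + 128b^2c − 48abc − 144bc^2)(3c − 7b + 7a − 8)    [distributive law]
= (−306ab + 135a^2 + 621ac − 234a^2b + 90a^3 + 414a^2c − 28ab^2 − 414abc − 144b^2 − 414bc + 32b^3 + 92b^2c + 648c^2 + 432ac^2 − 144bc^2)(3c − 7b + 7a − 8)    [combine like terms]
= −918abc + 2142ab^2 − 2142a^2b + 2448ab + 405a^2c − 945a^2b + 945a^3 − 1080a^2 + 1863ac^2 − 4347abc + 4347a^2c − 4968ac − 702a^2bc + 1638a^2b^2 − 1638a^3b + 1872a^2b + 270a^3c − 630a^3b + 630a^4 − 720a^3 + 1242a^2c^2 − 2898a^2bc + 2898a^3c − 3312a^2c − 84ab^2c + 196ab^3 − 196a^2b^2 + 224ab^2 − 1242abc^2 + 2898ab^2c − 2898a^2bc + 3312abc − 432b^2c + 1008b^3 − 1008ab^2 + 1152b^2 − 1242bc^2 + 2898b^2c − 2898abc + 3312bc + 96b^3c − 224b^4 + 224ab^3 − 256b^3 + 276b^2c^2 − 644b^3c + 644ab^2c − 736b^2c + 1944c^3 − 4536bc^2 + 4536ac^2 − 5184c^2 + 1296ac^3 − 3024abc^2 + 3024a^2c^2 − 3456ac^2 − 432bc^3 + 1008b^2c^2 − 1008abc^2 + 1152bc^2    [distributive law]
= −4851abc + 1358ab^2 − 1215a^2b + 2448ab + 1440a^2c + 225a^3 − 1080a^2 + 2943ac^2 − 4968ac − 6498a^2bc + 1442a^2b^2 − 2268a^3b + 3168a^3c + 630a^4 + 4266a^2c^2 + 3458ab^2c + 420ab^3 − 5274abc^2 + 1730b^2c + 752b^3 + 1152b^2 − 4626bc^2 + 3312bc − 548b^3c − 224b^4 + 1284b^2c^2 + 1944c^3 − 5184c^2 + 1296ac^3 − 432bc^3    [combine like terms]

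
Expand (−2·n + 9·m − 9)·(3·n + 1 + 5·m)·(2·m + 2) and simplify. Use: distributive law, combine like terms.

(−2·n + 9·m − 9)·(3·n + 1 + 5·m)·(2·m + 2)
= (−6·n^2 − 2·n − 10·m·n + 27·m·n + 9·m + 45·m^2 − 27·n − 9 − 45·m)·(2·m + 2)    [distributive law]
= (−6·n^2 − 29·n + 17·m·n − 36·m + 45·m^2 − 9)·(2·m + 2)    [combine like terms]
= −12·m·n^2 − 12·n^2 − 58·m·n − 58·n + 34·m^2·n + 34·m·n − 72·m^2 − 72·m + 90·m^3 + 90·m^2 − 18·m − 18    [distributive law]
= −12·m·n^2 − 12·n^2 − 24·m·n − 58·n + 34·m^2·n + 18·m^2 − 90·m + 90·m^3 − 18    [combine like terms]

−12·m·n^2 − 12·n^2 − 24·m·n − 58·n + 34·m^2·n + 18·m^2 − 90·m + 90·m^3 − 18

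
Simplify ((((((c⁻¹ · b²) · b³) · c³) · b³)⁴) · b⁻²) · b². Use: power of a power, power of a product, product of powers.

b³²c⁸

((((((c⁻¹ · b²) · b³) · c³) · b³)⁴) · b⁻²) · b²
= ((((((c⁻¹ · b²) · b³) · c³)⁴) · ((b³)⁴)) · b⁻²) · b²    [power of a product]
= ((((((c⁻¹ · b²) · b³)⁴) · ((c³)⁴)) · ((b³)⁴)) · b⁻²) · b²    [power of a product]
= ((((((c⁻¹ · b²)⁴) · ((b³)⁴)) · ((c³)⁴)) · ((b³)⁴)) · b⁻²) · b²    [power of a product]
= (((((((c⁻¹)⁴) · ((b²)⁴)) · ((b³)⁴)) · ((c³)⁴)) · ((b³)⁴)) · b⁻²) · b²    [power of a product]
= (((((c⁻⁴ · ((b²)⁴)) · ((b³)⁴)) · ((c³)⁴)) · ((b³)⁴)) · b⁻²) · b²    [power of a power]
= (((((c⁻⁴ · b⁸) · ((b³)⁴)) · ((c³)⁴)) · ((b³)⁴)) · b⁻²) · b²    [power of a power]
= (((((c⁻⁴ · b⁸) · b¹²) · ((c³)⁴)) · ((b³)⁴)) · b⁻²) · b²    [power of a power]
= (((((c⁻⁴ · b⁸) · b¹²) · c¹²) · ((b³)⁴)) · b⁻²) · b²    [power of a power]
= (((((c⁻⁴ · b⁸) · b¹²) · c¹²) · b¹²) · b⁻²) · b²    [power of a power]
= b³²c⁸    [product of powers]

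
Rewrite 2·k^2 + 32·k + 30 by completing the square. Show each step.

2(k + 8)^2 - 98

2·k^2 + 32·k + 30
= 2(k^2 + 16·k) + 30    [factor out 2 from the k-terms]
= 2(k^2 + 16·k + 64 - 64) + 30    [add and subtract 64 inside the bracket]
= 2(k + 8)^2 - 128 + 30    [perfect-square identity]
= 2(k + 8)^2 - 98    [combine constants]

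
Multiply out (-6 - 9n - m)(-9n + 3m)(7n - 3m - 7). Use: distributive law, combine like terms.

(-6 - 9n - m)(-9n + 3m)(7n - 3m - 7)
= (54n - 18m + 81n² - 27mn + 9mn - 3m²)(7n - 3m - 7)    [distributive law]
= (54n - 18m + 81n² - 18mn - 3m²)(7n - 3m - 7)    [combine like terms]
= 378n² - 162mn - 378n - 126mn + 54m² + 126m + 567n³ - 243mn² - 567n² - 126mn² + 54m²n + 126mn - 21m²n + 9m³ + 21m²    [distributive law]
= -189n² - 162mn - 378n + 75m² + 126m + 567n³ - 369mn² + 33m²n + 9m³    [combine like terms]

-189n² - 162mn - 378n + 75m² + 126m + 567n³ - 369mn² + 33m²n + 9m³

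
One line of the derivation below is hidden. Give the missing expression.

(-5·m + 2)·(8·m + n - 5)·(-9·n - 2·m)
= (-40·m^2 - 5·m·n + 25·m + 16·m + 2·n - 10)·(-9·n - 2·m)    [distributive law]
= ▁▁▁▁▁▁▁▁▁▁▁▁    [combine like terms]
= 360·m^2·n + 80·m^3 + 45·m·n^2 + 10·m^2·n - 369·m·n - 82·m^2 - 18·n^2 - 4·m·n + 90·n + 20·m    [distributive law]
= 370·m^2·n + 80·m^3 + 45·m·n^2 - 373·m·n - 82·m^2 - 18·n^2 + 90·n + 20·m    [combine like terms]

By combine like terms:

(-40·m^2 - 5·m·n + 41·m + 2·n - 10)·(-9·n - 2·m)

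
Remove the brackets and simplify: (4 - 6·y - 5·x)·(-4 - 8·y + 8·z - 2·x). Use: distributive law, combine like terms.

(4 - 6·y - 5·x)·(-4 - 8·y + 8·z - 2·x)
= -16 - 32·y + 32·z - 8·x + 24·y + 48·y^2 - 48·y·z + 12·x·y + 20·x + 40·x·y - 40·x·z + 10·x^2    [distributive law]
= -16 - 8·y + 32·z + 12·x + 48·y^2 - 48·y·z + 52·x·y - 40·x·z + 10·x^2    [combine like terms]

-16 - 8·y + 32·z + 12·x + 48·y^2 - 48·y·z + 52·x·y - 40·x·z + 10·x^2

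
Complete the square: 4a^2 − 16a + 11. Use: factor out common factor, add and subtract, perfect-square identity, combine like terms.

4a^2 − 16a + 11
= 4(a^2 − 4a) + 11    [factor out 4 from the a-terms]
= 4(a^2 − 4a + 4 − 4) + 11    [add and subtract 4 inside the bracket]
= 4(a − 2)^2 − 16 + 11    [perfect-square identity]
= 4(a − 2)^2 − 5    [combine constants]

4(a − 2)^2 − 5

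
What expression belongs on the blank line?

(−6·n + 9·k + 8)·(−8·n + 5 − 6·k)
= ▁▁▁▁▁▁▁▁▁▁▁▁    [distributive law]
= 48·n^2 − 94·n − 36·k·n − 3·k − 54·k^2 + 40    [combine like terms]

Applying distributive law to the line above:

48·n^2 − 30·n + 36·k·n − 72·k·n + 45·k − 54·k^2 − 64·n + 40 − 48·k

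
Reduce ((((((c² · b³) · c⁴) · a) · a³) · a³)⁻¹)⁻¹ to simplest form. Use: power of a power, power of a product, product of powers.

((((((c² · b³) · c⁴) · a) · a³) · a³)⁻¹)⁻¹
= (((((c² · b³) · c⁴) · a) · a³) · a³)¹    [power of a power]
= (((((c² · b³) · c⁴) · a) · a³)¹) · ((a³)¹)    [power of a product]
= (((((c² · b³) · c⁴) · a)¹) · ((a³)¹)) · ((a³)¹)    [power of a product]
= (((((c² · b³) · c⁴)¹) · (a¹)) · ((a³)¹)) · ((a³)¹)    [power of a product]
= (((((c² · b³)¹) · ((c⁴)¹)) · (a¹)) · ((a³)¹)) · ((a³)¹)    [power of a product]
= ((((((c²)¹) · ((b³)¹)) · ((c⁴)¹)) · (a¹)) · ((a³)¹)) · ((a³)¹)    [power of a product]
= ((((c² · ((b³)¹)) · ((c⁴)¹)) · (a¹)) · ((a³)¹)) · ((a³)¹)    [power of a power]
= ((((c² · b³) · ((c⁴)¹)) · (a¹)) · ((a³)¹)) · ((a³)¹)    [power of a power]
= ((((c² · b³) · c⁴) · (a¹)) · ((a³)¹)) · ((a³)¹)    [power of a power]
= ((((c² · b³) · c⁴) · a) · ((a³)¹)) · ((a³)¹)    [power of a power]
= ((((c² · b³) · c⁴) · a) · a³) · ((a³)¹)    [power of a power]
= ((((c² · b³) · c⁴) · a) · a³) · a³    [power of a power]
= a⁷b³c⁶    [product of powers]

a⁷b³c⁶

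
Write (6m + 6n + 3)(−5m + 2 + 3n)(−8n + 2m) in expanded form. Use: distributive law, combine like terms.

216m^2n − 60m^3 + 66mn − 6m^2 + 132mn^2 − 168n^2 − 144n^3 − 48n + 12m

(6m + 6n + 3)(−5m + 2 + 3n)(−8n + 2m)
= (−30m^2 + 12m + 18mn − 30mn + 12n + 18n^2 − 15m + 6 + 9n)(−8n + 2m)    [distributive law]
= (−30m^2 − 3m − 12mn + 21n + 18n^2 + 6)(−8n + 2m)    [combine like terms]
= 240m^2n − 60m^3 + 24mn − 6m^2 + 96mn^2 − 24m^2n − 168n^2 + 42mn − 144n^3 + 36mn^2 − 48n + 12m    [distributive law]
= 216m^2n − 60m^3 + 66mn − 6m^2 + 132mn^2 − 168n^2 − 144n^3 − 48n + 12m    [combine like terms]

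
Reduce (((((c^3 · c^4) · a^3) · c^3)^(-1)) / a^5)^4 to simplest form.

a^(-32)c^(-40)

(((((c^3 · c^4) · a^3) · c^3)^(-1)) / a^5)^4
= (((((c^3 · c^4) · a^3) · c^3)^(-1))^4) / ((a^5)^4)    [power of a quotient]
= ((((c^3 · c^4) · a^3) · c^3)^(-4)) / ((a^5)^4)    [power of a power]
= ((((c^3 · c^4) · a^3)^(-4)) · ((c^3)^(-4))) / ((a^5)^4)    [power of a product]
= ((((c^3 · c^4)^(-4)) · ((a^3)^(-4))) · ((c^3)^(-4))) / ((a^5)^4)    [power of a product]
= (((((c^3)^(-4)) · ((c^4)^(-4))) · ((a^3)^(-4))) · ((c^3)^(-4))) / ((a^5)^4)    [power of a product]
= (((c^(-12) · ((c^4)^(-4))) · ((a^3)^(-4))) · ((c^3)^(-4))) / ((a^5)^4)    [power of a power]
= (((c^(-12) · c^(-16)) · ((a^3)^(-4))) · ((c^3)^(-4))) / ((a^5)^4)    [power of a power]
= ((c^(-28) · ((a^3)^(-4))) · ((c^3)^(-4))) / ((a^5)^4)    [product of powers]
= ((c^(-28) · a^(-12)) · ((c^3)^(-4))) / ((a^5)^4)    [power of a power]
= ((c^(-28) · a^(-12)) · c^(-12)) / ((a^5)^4)    [power of a power]
= ((c^(-28) · a^(-12)) · c^(-12)) / a^20    [power of a power]
= a^(-32)c^(-40)    [quotient of powers; product of powers]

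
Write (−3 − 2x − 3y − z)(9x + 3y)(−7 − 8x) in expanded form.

(−3 − 2x − 3y − z)(9x + 3y)(−7 − 8x)
= (−27x − 9y − 18x^2 − 6xy − 27xy − 9y^2 − 9xz − 3yz)(−7 − 8x)    [distributive law]
= (−27x − 9y − 18x^2 − 33xy − 9y^2 − 9xz − 3yz)(−7 − 8x)    [combine like terms]
= 189x + 216x^2 + 63y + 72xy + 126x^2 + 144x^3 + 231xy + 264x^2y + 63y^2 + 72xy^2 + 63xz + 72x^2z + 21yz + 24xyz    [distributive law]
= 189x + 342x^2 + 63y + 303xy + 144x^3 + 264x^2y + 63y^2 + 72xy^2 + 63xz + 72x^2z + 21yz + 24xyz    [combine like terms]

189x + 342x^2 + 63y + 303xy + 144x^3 + 264x^2y + 63y^2 + 72xy^2 + 63xz + 72x^2z + 21yz + 24xyz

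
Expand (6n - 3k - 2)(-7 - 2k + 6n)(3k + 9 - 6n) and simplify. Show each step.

-582kn - 570n + 648n² - 126k²n + 288kn² - 216n³ + 129k² + 267k + 18k³ + 126

(6n - 3k - 2)(-7 - 2k + 6n)(3k + 9 - 6n)
= (-42n - 12kn + 36n² + 21k + 6k² - 18kn + 14 + 4k - 12n)(3k + 9 - 6n)    [distributive law]
= (-54n - 30kn + 36n² + 25k + 6k² + 14)(3k + 9 - 6n)    [combine like terms]
= -162kn - 486n + 324n² - 90k²n - 270kn + 180kn² + 108kn² + 324n² - 216n³ + 75k² + 225k - 150kn + 18k³ + 54k² - 36k²n + 42k + 126 - 84n    [distributive law]
= -582kn - 570n + 648n² - 126k²n + 288kn² - 216n³ + 129k² + 267k + 18k³ + 126    [combine like terms]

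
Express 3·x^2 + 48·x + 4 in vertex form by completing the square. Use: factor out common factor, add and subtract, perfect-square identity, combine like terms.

3·x^2 + 48·x + 4
= 3(x^2 + 16·x) + 4    [factor out 3 from the x-terms]
= 3(x^2 + 16·x + 64 − 64) + 4    [add and subtract 64 inside the bracket]
= 3(x + 8)^2 − 192 + 4    [perfect-square identity]
= 3(x + 8)^2 − 188    [combine constants]

3(x + 8)^2 − 188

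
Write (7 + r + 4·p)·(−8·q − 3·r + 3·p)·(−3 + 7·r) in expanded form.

168·q − 368·q·r + 63·r − 138·r^2 − 63·p + 174·p·r − 56·q·r^2 − 21·r^3 − 63·p·r^2 + 96·p·q − 224·p·q·r − 36·p^2 + 84·p^2·r

(7 + r + 4·p)·(−8·q − 3·r + 3·p)·(−3 + 7·r)
= (−56·q − 21·r + 21·p − 8·q·r − 3·r^2 + 3·p·r − 32·p·q − 12·p·r + 12·p^2)·(−3 + 7·r)    [distributive law]
= (−56·q − 21·r + 21·p − 8·q·r − 3·r^2 − 9·p·r − 32·p·q + 12·p^2)·(−3 + 7·r)    [combine like terms]
= 168·q − 392·q·r + 63·r − 147·r^2 − 63·p + 147·p·r + 24·q·r − 56·q·r^2 + 9·r^2 − 21·r^3 + 27·p·r − 63·p·r^2 + 96·p·q − 224·p·q·r − 36·p^2 + 84·p^2·r    [distributive law]
= 168·q − 368·q·r + 63·r − 138·r^2 − 63·p + 174·p·r − 56·q·r^2 − 21·r^3 − 63·p·r^2 + 96·p·q − 224·p·q·r − 36·p^2 + 84·p^2·r    [combine like terms]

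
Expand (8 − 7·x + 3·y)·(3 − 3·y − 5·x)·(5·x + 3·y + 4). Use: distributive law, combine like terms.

−124·x + 12·y + 96 − 234·x·y − 81·y² − 165·x² + 135·x²·y − 27·x·y² + 175·x³ − 27·y³

(8 − 7·x + 3·y)·(3 − 3·y − 5·x)·(5·x + 3·y + 4)
= (24 − 24·y − 40·x − 21·x + 21·x·y + 35·x² + 9·y − 9·y² − 15·x·y)·(5·x + 3·y + 4)    [distributive law]
= (24 − 15·y − 61·x + 6·x·y + 35·x² − 9·y²)·(5·x + 3·y + 4)    [combine like terms]
= 120·x + 72·y + 96 − 75·x·y − 45·y² − 60·y − 305·x² − 183·x·y − 244·x + 30·x²·y + 18·x·y² + 24·x·y + 175·x³ + 105·x²·y + 140·x² − 45·x·y² − 27·y³ − 36·y²    [distributive law]
= −124·x + 12·y + 96 − 234·x·y − 81·y² − 165·x² + 135·x²·y − 27·x·y² + 175·x³ − 27·y³    [combine like terms]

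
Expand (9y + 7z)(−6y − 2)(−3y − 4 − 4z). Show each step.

(9y + 7z)(−6y − 2)(−3y − 4 − 4z)
= (−54y^2 − 18y − 42yz − 14z)(−3y − 4 − 4z)    [distributive law]
= 162y^3 + 216y^2 + 216y^2z + 54y^2 + 72y + 72yz + 126y^2z + 168yz + 168yz^2 + 42yz + 56z + 56z^2    [distributive law]
= 162y^3 + 270y^2 + 342y^2z + 72y + 282yz + 168yz^2 + 56z + 56z^2    [combine like terms]

162y^3 + 270y^2 + 342y^2z + 72y + 282yz + 168yz^2 + 56z + 56z^2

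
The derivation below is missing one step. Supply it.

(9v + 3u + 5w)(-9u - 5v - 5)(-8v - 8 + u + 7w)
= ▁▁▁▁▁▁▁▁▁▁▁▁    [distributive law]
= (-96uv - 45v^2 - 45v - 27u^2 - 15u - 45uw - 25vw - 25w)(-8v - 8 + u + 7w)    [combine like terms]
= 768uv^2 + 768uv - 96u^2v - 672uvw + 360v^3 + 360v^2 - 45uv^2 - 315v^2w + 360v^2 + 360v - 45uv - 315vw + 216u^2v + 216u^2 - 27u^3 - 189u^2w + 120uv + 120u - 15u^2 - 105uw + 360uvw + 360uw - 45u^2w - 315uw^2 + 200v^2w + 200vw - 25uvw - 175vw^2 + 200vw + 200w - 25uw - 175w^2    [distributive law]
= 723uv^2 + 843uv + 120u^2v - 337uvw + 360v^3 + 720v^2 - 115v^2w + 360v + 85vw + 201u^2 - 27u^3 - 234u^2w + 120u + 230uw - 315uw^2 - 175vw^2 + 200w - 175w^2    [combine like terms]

After distributive law, the bracketed line is:

(-81uv - 45v^2 - 45v - 27u^2 - 15uv - 15u - 45uw - 25vw - 25w)(-8v - 8 + u + 7w)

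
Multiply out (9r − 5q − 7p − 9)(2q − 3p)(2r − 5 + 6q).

36qr^2 − 126qr + 88q^2r − 54pr^2 + 189pr − 160pqr − 58q^2 − 60q^3 + 157pq + 6pq^2 + 42p^2r − 105p^2 + 126p^2q + 90q − 135p

(9r − 5q − 7p − 9)(2q − 3p)(2r − 5 + 6q)
= (18qr − 27pr − 10q^2 + 15pq − 14pq + 21p^2 − 18q + 27p)(2r − 5 + 6q)    [distributive law]
= (18qr − 27pr − 10q^2 + pq + 21p^2 − 18q + 27p)(2r − 5 + 6q)    [combine like terms]
= 36qr^2 − 90qr + 108q^2r − 54pr^2 + 135pr − 162pqr − 20q^2r + 50q^2 − 60q^3 + 2pqr − 5pq + 6pq^2 + 42p^2r − 105p^2 + 126p^2q − 36qr + 90q − 108q^2 + 54pr − 135p + 162pq    [distributive law]
= 36qr^2 − 126qr + 88q^2r − 54pr^2 + 189pr − 160pqr − 58q^2 − 60q^3 + 157pq + 6pq^2 + 42p^2r − 105p^2 + 126p^2q + 90q − 135p    [combine like terms]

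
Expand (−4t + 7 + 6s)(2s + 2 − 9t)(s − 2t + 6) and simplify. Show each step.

(−4t + 7 + 6s)(2s + 2 − 9t)(s − 2t + 6)
= (−8st − 8t + 36t^2 + 14s + 14 − 63t + 12s^2 + 12s − 54st)(s − 2t + 6)    [distributive law]
= (−62st − 71t + 36t^2 + 26s + 14 + 12s^2)(s − 2t + 6)    [combine like terms]
= −62s^2t + 124st^2 − 372st − 71st + 142t^2 − 426t + 36st^2 − 72t^3 + 216t^2 + 26s^2 − 52st + 156s + 14s − 28t + 84 + 12s^3 − 24s^2t + 72s^2    [distributive law]
= −86s^2t + 160st^2 − 495st + 358t^2 − 454t − 72t^3 + 98s^2 + 170s + 84 + 12s^3    [combine like terms]

−86s^2t + 160st^2 − 495st + 358t^2 − 454t − 72t^3 + 98s^2 + 170s + 84 + 12s^3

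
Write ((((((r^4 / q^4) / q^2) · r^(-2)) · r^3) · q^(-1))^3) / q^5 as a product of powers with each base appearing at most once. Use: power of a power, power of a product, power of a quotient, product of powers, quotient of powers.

((((((r^4 / q^4) / q^2) · r^(-2)) · r^3) · q^(-1))^3) / q^5
= ((((((r^4 / q^4) / q^2) · r^(-2)) · r^3)^3) · ((q^(-1))^3)) / q^5    [power of a product]
= ((((((r^4 / q^4) / q^2) · r^(-2))^3) · ((r^3)^3)) · ((q^(-1))^3)) / q^5    [power of a product]
= ((((((r^4 / q^4) / q^2)^3) · ((r^(-2))^3)) · ((r^3)^3)) · ((q^(-1))^3)) / q^5    [power of a product]
= ((((((r^4 / q^4)^3) / ((q^2)^3)) · ((r^(-2))^3)) · ((r^3)^3)) · ((q^(-1))^3)) / q^5    [power of a quotient]
= (((((((r^4)^3) / ((q^4)^3)) / ((q^2)^3)) · ((r^(-2))^3)) · ((r^3)^3)) · ((q^(-1))^3)) / q^5    [power of a quotient]
= (((((r^12 / ((q^4)^3)) / ((q^2)^3)) · ((r^(-2))^3)) · ((r^3)^3)) · ((q^(-1))^3)) / q^5    [power of a power]
= (((((r^12 / q^12) / ((q^2)^3)) · ((r^(-2))^3)) · ((r^3)^3)) · ((q^(-1))^3)) / q^5    [power of a power]
= (((((r^12 / q^12) / q^6) · ((r^(-2))^3)) · ((r^3)^3)) · ((q^(-1))^3)) / q^5    [power of a power]
= (((((r^12 / q^12) / q^6) · r^(-6)) · ((r^3)^3)) · ((q^(-1))^3)) / q^5    [power of a power]
= (((((r^12 / q^12) / q^6) · r^(-6)) · r^9) · ((q^(-1))^3)) / q^5    [power of a power]
= (((((r^12 / q^12) / q^6) · r^(-6)) · r^9) · q^(-3)) / q^5    [power of a power]
= q^(-26)r^15    [quotient of powers; product of powers]

q^(-26)r^15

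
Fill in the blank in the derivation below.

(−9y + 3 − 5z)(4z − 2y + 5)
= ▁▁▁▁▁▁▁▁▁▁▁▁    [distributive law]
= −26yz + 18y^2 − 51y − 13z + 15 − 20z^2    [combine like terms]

After distributive law, the bracketed line is:

−36yz + 18y^2 − 45y + 12z − 6y + 15 − 20z^2 + 10yz − 25z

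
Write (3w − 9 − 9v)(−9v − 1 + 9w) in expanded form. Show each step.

−108vw − 84w + 27w^2 + 90v + 9 + 81v^2

(3w − 9 − 9v)(−9v − 1 + 9w)
= −27vw − 3w + 27w^2 + 81v + 9 − 81w + 81v^2 + 9v − 81vw    [distributive law]
= −108vw − 84w + 27w^2 + 90v + 9 + 81v^2    [combine like terms]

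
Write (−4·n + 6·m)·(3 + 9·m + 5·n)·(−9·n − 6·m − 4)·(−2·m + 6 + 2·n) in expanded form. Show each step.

536·m·n^2 + 1224·n^2 + 1456·n^3 − 3216·m^2·n − 636·m·n + 288·n − 1248·m^2·n^2 − 12·m·n^3 + 252·m^3·n + 360·n^4 − 1296·m^3 − 1800·m^2 − 432·m + 648·m^4

(−4·n + 6·m)·(3 + 9·m + 5·n)·(−9·n − 6·m − 4)·(−2·m + 6 + 2·n)
= (−12·n − 36·m·n − 20·n^2 + 18·m + 54·m^2 + 30·m·n)·(−9·n − 6·m − 4)·(−2·m + 6 + 2·n)    [distributive law]
= (−12·n − 6·m·n − 20·n^2 + 18·m + 54·m^2)·(−9·n − 6·m − 4)·(−2·m + 6 + 2·n)    [combine like terms]
= (108·n^2 + 72·m·n + 48·n + 54·m·n^2 + 36·m^2·n + 24·m·n + 180·n^3 + 120·m·n^2 + 80·n^2 − 162·m·n − 108·m^2 − 72·m − 486·m^2·n − 324·m^3 − 216·m^2)·(−2·m + 6 + 2·n)    [distributive law]
= (188·n^2 − 66·m·n + 48·n + 174·m·n^2 − 450·m^2·n + 180·n^3 − 324·m^2 − 72·m − 324·m^3)·(−2·m + 6 + 2·n)    [combine like terms]
= −376·m·n^2 + 1128·n^2 + 376·n^3 + 132·m^2·n − 396·m·n − 132·m·n^2 − 96·m·n + 288·n + 96·n^2 − 348·m^2·n^2 + 1044·m·n^2 + 348·m·n^3 + 900·m^3·n − 2700·m^2·n − 900·m^2·n^2 − 360·m·n^3 + 1080·n^3 + 360·n^4 + 648·m^3 − 1944·m^2 − 648·m^2·n + 144·m^2 − 432·m − 144·m·n + 648·m^4 − 1944·m^3 − 648·m^3·n    [distributive law]
= 536·m·n^2 + 1224·n^2 + 1456·n^3 − 3216·m^2·n − 636·m·n + 288·n − 1248·m^2·n^2 − 12·m·n^3 + 252·m^3·n + 360·n^4 − 1296·m^3 − 1800·m^2 − 432·m + 648·m^4    [combine like terms]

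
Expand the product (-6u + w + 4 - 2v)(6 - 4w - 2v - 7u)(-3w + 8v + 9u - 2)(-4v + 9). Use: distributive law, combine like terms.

736uvw + 612uw + 5172uv^2 - 8072uv + 7770u^2v - 5940u^2 + 3096u + 348uvw^2 - 783uw^2 - 448uv^2w - 108u^2vw + 243u^2w - 976uv^3 - 2280u^2v^2 - 1512u^3v + 3402u^3 - 602vw^2 + 342w^2 + 452v^2w - 80vw - 468w - 48vw^3 + 108w^3 + 200v^2w^2 - 144v^3w - 2440v^2 + 2280v - 432 + 960v^3 - 128v^4

(-6u + w + 4 - 2v)(6 - 4w - 2v - 7u)(-3w + 8v + 9u - 2)(-4v + 9)
= (-36u + 24uw + 12uv + 42u^2 + 6w - 4w^2 - 2vw - 7uw + 24 - 16w - 8v - 28u - 12v + 8vw + 4v^2 + 14uv)(-3w + 8v + 9u - 2)(-4v + 9)    [distributive law]
= (-64u + 17uw + 26uv + 42u^2 - 10w - 4w^2 + 6vw + 24 - 20v + 4v^2)(-3w + 8v + 9u - 2)(-4v + 9)    [combine like terms]
= (192uw - 512uv - 576u^2 + 128u - 51uw^2 + 136uvw + 153u^2w - 34uw - 78uvw + 208uv^2 + 234u^2v - 52uv - 126u^2w + 336u^2v + 378u^3 - 84u^2 + 30w^2 - 80vw - 90uw + 20w + 12w^3 - 32vw^2 - 36uw^2 + 8w^2 - 18vw^2 + 48v^2w + 54uvw - 12vw - 72w + 192v + 216u - 48 + 60vw - 160v^2 - 180uv + 40v - 12v^2w + 32v^3 + 36uv^2 - 8v^2)(-4v + 9)    [distributive law]
= (68uw - 744uv - 660u^2 + 344u - 87uw^2 + 112uvw + 27u^2w + 244uv^2 + 570u^2v + 378u^3 + 38w^2 - 32vw - 52w + 12w^3 - 50vw^2 + 36v^2w + 232v - 48 - 168v^2 + 32v^3)(-4v + 9)    [combine like terms]
= -272uvw + 612uw + 2976uv^2 - 6696uv + 2640u^2v - 5940u^2 - 1376uv + 3096u + 348uvw^2 - 783uw^2 - 448uv^2w + 1008uvw - 108u^2vw + 243u^2w - 976uv^3 + 2196uv^2 - 2280u^2v^2 + 5130u^2v - 1512u^3v + 3402u^3 - 152vw^2 + 342w^2 + 128v^2w - 288vw + 208vw - 468w - 48vw^3 + 108w^3 + 200v^2w^2 - 450vw^2 - 144v^3w + 324v^2w - 928v^2 + 2088v + 192v - 432 + 672v^3 - 1512v^2 - 128v^4 + 288v^3    [distributive law]
= 736uvw + 612uw + 5172uv^2 - 8072uv + 7770u^2v - 5940u^2 + 3096u + 348uvw^2 - 783uw^2 - 448uv^2w - 108u^2vw + 243u^2w - 976uv^3 - 2280u^2v^2 - 1512u^3v + 3402u^3 - 602vw^2 + 342w^2 + 452v^2w - 80vw - 468w - 48vw^3 + 108w^3 + 200v^2w^2 - 144v^3w - 2440v^2 + 2280v - 432 + 960v^3 - 128v^4    [combine like terms]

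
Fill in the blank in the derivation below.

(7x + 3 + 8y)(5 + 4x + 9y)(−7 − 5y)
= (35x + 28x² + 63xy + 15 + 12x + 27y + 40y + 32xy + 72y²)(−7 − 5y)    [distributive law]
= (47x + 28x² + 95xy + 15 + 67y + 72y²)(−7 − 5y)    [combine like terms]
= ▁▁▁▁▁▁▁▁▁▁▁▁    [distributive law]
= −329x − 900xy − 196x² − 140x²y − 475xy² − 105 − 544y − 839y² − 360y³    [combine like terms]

By distributive law:

−329x − 235xy − 196x² − 140x²y − 665xy − 475xy² − 105 − 75y − 469y − 335y² − 504y² − 360y³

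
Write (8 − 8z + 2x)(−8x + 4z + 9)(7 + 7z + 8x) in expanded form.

254x − 138xz − 480x² + 224z − 504z² + 504 + 248xz² + 464x²z − 224z³ − 128x³

(8 − 8z + 2x)(−8x + 4z + 9)(7 + 7z + 8x)
= (−64x + 32z + 72 + 64xz − 32z² − 72z − 16x² + 8xz + 18x)(7 + 7z + 8x)    [distributive law]
= (−46x − 40z + 72 + 72xz − 32z² − 16x²)(7 + 7z + 8x)    [combine like terms]
= −322x − 322xz − 368x² − 280z − 280z² − 320xz + 504 + 504z + 576x + 504xz + 504xz² + 576x²z − 224z² − 224z³ − 256xz² − 112x² − 112x²z − 128x³    [distributive law]
= 254x − 138xz − 480x² + 224z − 504z² + 504 + 248xz² + 464x²z − 224z³ − 128x³    [combine like terms]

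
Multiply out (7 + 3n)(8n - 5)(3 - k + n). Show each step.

88n - 41kn + 113n^2 - 105 + 35k - 24kn^2 + 24n^3

(7 + 3n)(8n - 5)(3 - k + n)
= (56n - 35 + 24n^2 - 15n)(3 - k + n)    [distributive law]
= (41n - 35 + 24n^2)(3 - k + n)    [combine like terms]
= 123n - 41kn + 41n^2 - 105 + 35k - 35n + 72n^2 - 24kn^2 + 24n^3    [distributive law]
= 88n - 41kn + 113n^2 - 105 + 35k - 24kn^2 + 24n^3    [combine like terms]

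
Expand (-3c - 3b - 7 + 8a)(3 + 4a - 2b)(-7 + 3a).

(-3c - 3b - 7 + 8a)(3 + 4a - 2b)(-7 + 3a)
= (-9c - 12ac + 6bc - 9b - 12ab + 6b^2 - 21 - 28a + 14b + 24a + 32a^2 - 16ab)(-7 + 3a)    [distributive law]
= (-9c - 12ac + 6bc + 5b - 28ab + 6b^2 - 21 - 4a + 32a^2)(-7 + 3a)    [combine like terms]
= 63c - 27ac + 84ac - 36a^2c - 42bc + 18abc - 35b + 15ab + 196ab - 84a^2b - 42b^2 + 18ab^2 + 147 - 63a + 28a - 12a^2 - 224a^2 + 96a^3    [distributive law]
= 63c + 57ac - 36a^2c - 42bc + 18abc - 35b + 211ab - 84a^2b - 42b^2 + 18ab^2 + 147 - 35a - 236a^2 + 96a^3    [combine like terms]

63c + 57ac - 36a^2c - 42bc + 18abc - 35b + 211ab - 84a^2b - 42b^2 + 18ab^2 + 147 - 35a - 236a^2 + 96a^3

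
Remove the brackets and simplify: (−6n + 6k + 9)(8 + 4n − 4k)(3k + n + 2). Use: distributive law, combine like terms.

(−6n + 6k + 9)(8 + 4n − 4k)(3k + n + 2)
= (−48n − 24n^2 + 24kn + 48k + 24kn − 24k^2 + 72 + 36n − 36k)(3k + n + 2)    [distributive law]
= (−12n − 24n^2 + 48kn + 12k − 24k^2 + 72)(3k + n + 2)    [combine like terms]
= −36kn − 12n^2 − 24n − 72kn^2 − 24n^3 − 48n^2 + 144k^2n + 48kn^2 + 96kn + 36k^2 + 12kn + 24k − 72k^3 − 24k^2n − 48k^2 + 216k + 72n + 144    [distributive law]
= 72kn − 60n^2 + 48n − 24kn^2 − 24n^3 + 120k^2n − 12k^2 + 240k − 72k^3 + 144    [combine like terms]

72kn − 60n^2 + 48n − 24kn^2 − 24n^3 + 120k^2n − 12k^2 + 240k − 72k^3 + 144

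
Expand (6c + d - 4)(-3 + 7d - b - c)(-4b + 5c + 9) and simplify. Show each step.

22bc - 124c^2 - 66c - 169bcd + 205c^2d + 214cd + 24b^2c - 6bc^2 - 30c^3 + 115bd - 279d - 28bd^2 + 35cd^2 + 63d^2 + 4b^2d - 12b + 108 - 16b^2

(6c + d - 4)(-3 + 7d - b - c)(-4b + 5c + 9)
= (-18c + 42cd - 6bc - 6c^2 - 3d + 7d^2 - bd - cd + 12 - 28d + 4b + 4c)(-4b + 5c + 9)    [distributive law]
= (-14c + 41cd - 6bc - 6c^2 - 31d + 7d^2 - bd + 12 + 4b)(-4b + 5c + 9)    [combine like terms]
= 56bc - 70c^2 - 126c - 164bcd + 205c^2d + 369cd + 24b^2c - 30bc^2 - 54bc + 24bc^2 - 30c^3 - 54c^2 + 124bd - 155cd - 279d - 28bd^2 + 35cd^2 + 63d^2 + 4b^2d - 5bcd - 9bd - 48b + 60c + 108 - 16b^2 + 20bc + 36b    [distributive law]
= 22bc - 124c^2 - 66c - 169bcd + 205c^2d + 214cd + 24b^2c - 6bc^2 - 30c^3 + 115bd - 279d - 28bd^2 + 35cd^2 + 63d^2 + 4b^2d - 12b + 108 - 16b^2    [combine like terms]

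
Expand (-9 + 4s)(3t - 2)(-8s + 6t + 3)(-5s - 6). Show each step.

(-9 + 4s)(3t - 2)(-8s + 6t + 3)(-5s - 6)
= (-27t + 18 + 12st - 8s)(-8s + 6t + 3)(-5s - 6)    [distributive law]
= (216st - 162t^2 - 81t - 144s + 108t + 54 - 96s^2t + 72st^2 + 36st + 64s^2 - 48st - 24s)(-5s - 6)    [distributive law]
= (204st - 162t^2 + 27t - 168s + 54 - 96s^2t + 72st^2 + 64s^2)(-5s - 6)    [combine like terms]
= -1020s^2t - 1224st + 810st^2 + 972t^2 - 135st - 162t + 840s^2 + 1008s - 270s - 324 + 480s^3t + 576s^2t - 360s^2t^2 - 432st^2 - 320s^3 - 384s^2    [distributive law]
= -444s^2t - 1359st + 378st^2 + 972t^2 - 162t + 456s^2 + 738s - 324 + 480s^3t - 360s^2t^2 - 320s^3    [combine like terms]

-444s^2t - 1359st + 378st^2 + 972t^2 - 162t + 456s^2 + 738s - 324 + 480s^3t - 360s^2t^2 - 320s^3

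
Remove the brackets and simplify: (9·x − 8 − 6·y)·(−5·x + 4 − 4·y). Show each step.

(9·x − 8 − 6·y)·(−5·x + 4 − 4·y)
= −45·x^2 + 36·x − 36·x·y + 40·x − 32 + 32·y + 30·x·y − 24·y + 24·y^2    [distributive law]
= −45·x^2 + 76·x − 6·x·y − 32 + 8·y + 24·y^2    [combine like terms]

−45·x^2 + 76·x − 6·x·y − 32 + 8·y + 24·y^2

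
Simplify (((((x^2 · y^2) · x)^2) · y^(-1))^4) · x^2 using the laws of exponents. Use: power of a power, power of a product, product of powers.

(((((x^2 · y^2) · x)^2) · y^(-1))^4) · x^2
= (((((x^2 · y^2) · x)^2)^4) · ((y^(-1))^4)) · x^2    [power of a product]
= ((((x^2 · y^2) · x)^8) · ((y^(-1))^4)) · x^2    [power of a power]
= ((((x^2 · y^2)^8) · (x^8)) · ((y^(-1))^4)) · x^2    [power of a product]
= (((((x^2)^8) · ((y^2)^8)) · (x^8)) · ((y^(-1))^4)) · x^2    [power of a product]
= (((x^16 · ((y^2)^8)) · (x^8)) · ((y^(-1))^4)) · x^2    [power of a power]
= (((x^16 · y^16) · (x^8)) · ((y^(-1))^4)) · x^2    [power of a power]
= (((x^16 · y^16) · x^8) · y^(-4)) · x^2    [power of a power]
= x^26y^12    [product of powers]

x^26y^12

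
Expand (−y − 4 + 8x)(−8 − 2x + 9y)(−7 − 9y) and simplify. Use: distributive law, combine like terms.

−92y + 315y^2 − 14xy − 666xy^2 + 81y^3 − 224 + 392x + 112x^2 + 144x^2y

(−y − 4 + 8x)(−8 − 2x + 9y)(−7 − 9y)
= (8y + 2xy − 9y^2 + 32 + 8x − 36y − 64x − 16x^2 + 72xy)(−7 − 9y)    [distributive law]
= (−28y + 74xy − 9y^2 + 32 − 56x − 16x^2)(−7 − 9y)    [combine like terms]
= 196y + 252y^2 − 518xy − 666xy^2 + 63y^2 + 81y^3 − 224 − 288y + 392x + 504xy + 112x^2 + 144x^2y    [distributive law]
= −92y + 315y^2 − 14xy − 666xy^2 + 81y^3 − 224 + 392x + 112x^2 + 144x^2y    [combine like terms]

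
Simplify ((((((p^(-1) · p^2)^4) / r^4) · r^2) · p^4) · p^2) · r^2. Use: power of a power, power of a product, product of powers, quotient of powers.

p^10

((((((p^(-1) · p^2)^4) / r^4) · r^2) · p^4) · p^2) · r^2
= (((((((p^(-1))^4) · ((p^2)^4)) / r^4) · r^2) · p^4) · p^2) · r^2    [power of a product]
= (((((p^(-4) · ((p^2)^4)) / r^4) · r^2) · p^4) · p^2) · r^2    [power of a power]
= (((((p^(-4) · p^8) / r^4) · r^2) · p^4) · p^2) · r^2    [power of a power]
= ((((p^4 / r^4) · r^2) · p^4) · p^2) · r^2    [product of powers]
= p^10    [quotient of powers; product of powers]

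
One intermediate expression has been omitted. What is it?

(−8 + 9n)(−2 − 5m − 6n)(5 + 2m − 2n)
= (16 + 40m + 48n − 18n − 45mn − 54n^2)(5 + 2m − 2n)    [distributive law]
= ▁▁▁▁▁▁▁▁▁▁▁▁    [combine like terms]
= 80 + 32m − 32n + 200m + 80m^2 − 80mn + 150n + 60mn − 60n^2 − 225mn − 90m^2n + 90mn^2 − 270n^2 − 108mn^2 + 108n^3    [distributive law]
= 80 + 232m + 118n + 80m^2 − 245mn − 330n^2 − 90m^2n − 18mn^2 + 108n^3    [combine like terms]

By combine like terms:

(16 + 40m + 30n − 45mn − 54n^2)(5 + 2m − 2n)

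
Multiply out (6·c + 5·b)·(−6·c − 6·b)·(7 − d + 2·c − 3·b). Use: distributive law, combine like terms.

−252·c^2 + 36·c^2·d − 72·c^3 − 24·b·c^2 − 462·b·c + 66·b·c·d + 138·b^2·c − 210·b^2 + 30·b^2·d + 90·b^3

(6·c + 5·b)·(−6·c − 6·b)·(7 − d + 2·c − 3·b)
= (−36·c^2 − 36·b·c − 30·b·c − 30·b^2)·(7 − d + 2·c − 3·b)    [distributive law]
= (−36·c^2 − 66·b·c − 30·b^2)·(7 − d + 2·c − 3·b)    [combine like terms]
= −252·c^2 + 36·c^2·d − 72·c^3 + 108·b·c^2 − 462·b·c + 66·b·c·d − 132·b·c^2 + 198·b^2·c − 210·b^2 + 30·b^2·d − 60·b^2·c + 90·b^3    [distributive law]
= −252·c^2 + 36·c^2·d − 72·c^3 − 24·b·c^2 − 462·b·c + 66·b·c·d + 138·b^2·c − 210·b^2 + 30·b^2·d + 90·b^3    [combine like terms]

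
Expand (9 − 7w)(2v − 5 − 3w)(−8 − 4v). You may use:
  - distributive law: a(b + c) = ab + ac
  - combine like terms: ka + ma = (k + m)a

(9 − 7w)(2v − 5 − 3w)(−8 − 4v)
= (18v − 45 − 27w − 14vw + 35w + 21w^2)(−8 − 4v)    [distributive law]
= (18v − 45 + 8w − 14vw + 21w^2)(−8 − 4v)    [combine like terms]
= −144v − 72v^2 + 360 + 180v − 64w − 32vw + 112vw + 56v^2w − 168w^2 − 84vw^2    [distributive law]
= 36v − 72v^2 + 360 − 64w + 80vw + 56v^2w − 168w^2 − 84vw^2    [combine like terms]

36v − 72v^2 + 360 − 64w + 80vw + 56v^2w − 168w^2 − 84vw^2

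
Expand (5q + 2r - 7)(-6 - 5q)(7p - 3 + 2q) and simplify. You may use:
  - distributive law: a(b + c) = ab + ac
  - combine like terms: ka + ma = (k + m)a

(5q + 2r - 7)(-6 - 5q)(7p - 3 + 2q)
= (-30q - 25q² - 12r - 10qr + 42 + 35q)(7p - 3 + 2q)    [distributive law]
= (5q - 25q² - 12r - 10qr + 42)(7p - 3 + 2q)    [combine like terms]
= 35pq - 15q + 10q² - 175pq² + 75q² - 50q³ - 84pr + 36r - 24qr - 70pqr + 30qr - 20q²r + 294p - 126 + 84q    [distributive law]
= 35pq + 69q + 85q² - 175pq² - 50q³ - 84pr + 36r + 6qr - 70pqr - 20q²r + 294p - 126    [combine like terms]

35pq + 69q + 85q² - 175pq² - 50q³ - 84pr + 36r + 6qr - 70pqr - 20q²r + 294p - 126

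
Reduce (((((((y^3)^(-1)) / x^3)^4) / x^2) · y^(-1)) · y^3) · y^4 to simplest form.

x^(-14)y^(-6)

(((((((y^3)^(-1)) / x^3)^4) / x^2) · y^(-1)) · y^3) · y^4
= (((((((y^3)^(-1))^4) / ((x^3)^4)) / x^2) · y^(-1)) · y^3) · y^4    [power of a quotient]
= ((((((y^3)^(-4)) / ((x^3)^4)) / x^2) · y^(-1)) · y^3) · y^4    [power of a power]
= ((((y^(-12) / ((x^3)^4)) / x^2) · y^(-1)) · y^3) · y^4    [power of a power]
= ((((y^(-12) / x^12) / x^2) · y^(-1)) · y^3) · y^4    [power of a power]
= x^(-14)y^(-6)    [quotient of powers; product of powers]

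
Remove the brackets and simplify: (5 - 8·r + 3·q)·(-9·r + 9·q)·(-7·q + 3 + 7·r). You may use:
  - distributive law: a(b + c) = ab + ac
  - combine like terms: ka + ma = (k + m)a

(5 - 8·r + 3·q)·(-9·r + 9·q)·(-7·q + 3 + 7·r)
= (-45·r + 45·q + 72·r^2 - 72·q·r - 27·q·r + 27·q^2)·(-7·q + 3 + 7·r)    [distributive law]
= (-45·r + 45·q + 72·r^2 - 99·q·r + 27·q^2)·(-7·q + 3 + 7·r)    [combine like terms]
= 315·q·r - 135·r - 315·r^2 - 315·q^2 + 135·q + 315·q·r - 504·q·r^2 + 216·r^2 + 504·r^3 + 693·q^2·r - 297·q·r - 693·q·r^2 - 189·q^3 + 81·q^2 + 189·q^2·r    [distributive law]
= 333·q·r - 135·r - 99·r^2 - 234·q^2 + 135·q - 1197·q·r^2 + 504·r^3 + 882·q^2·r - 189·q^3    [combine like terms]

333·q·r - 135·r - 99·r^2 - 234·q^2 + 135·q - 1197·q·r^2 + 504·r^3 + 882·q^2·r - 189·q^3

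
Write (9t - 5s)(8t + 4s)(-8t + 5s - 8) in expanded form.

-576t^3 + 392st^2 - 576t^2 + 140s^2t + 32st - 100s^3 + 160s^2

(9t - 5s)(8t + 4s)(-8t + 5s - 8)
= (72t^2 + 36st - 40st - 20s^2)(-8t + 5s - 8)    [distributive law]
= (72t^2 - 4st - 20s^2)(-8t + 5s - 8)    [combine like terms]
= -576t^3 + 360st^2 - 576t^2 + 32st^2 - 20s^2t + 32st + 160s^2t - 100s^3 + 160s^2    [distributive law]
= -576t^3 + 392st^2 - 576t^2 + 140s^2t + 32st - 100s^3 + 160s^2    [combine like terms]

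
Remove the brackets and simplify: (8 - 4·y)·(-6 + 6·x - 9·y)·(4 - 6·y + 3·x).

-192 + 96·y + 48·x - 528·x·y + 144·x^2 + 432·y^2 + 252·x·y^2 - 72·x^2·y - 216·y^3

(8 - 4·y)·(-6 + 6·x - 9·y)·(4 - 6·y + 3·x)
= (-48 + 48·x - 72·y + 24·y - 24·x·y + 36·y^2)·(4 - 6·y + 3·x)    [distributive law]
= (-48 + 48·x - 48·y - 24·x·y + 36·y^2)·(4 - 6·y + 3·x)    [combine like terms]
= -192 + 288·y - 144·x + 192·x - 288·x·y + 144·x^2 - 192·y + 288·y^2 - 144·x·y - 96·x·y + 144·x·y^2 - 72·x^2·y + 144·y^2 - 216·y^3 + 108·x·y^2    [distributive law]
= -192 + 96·y + 48·x - 528·x·y + 144·x^2 + 432·y^2 + 252·x·y^2 - 72·x^2·y - 216·y^3    [combine like terms]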